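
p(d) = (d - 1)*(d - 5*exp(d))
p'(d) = d + (1 - 5*exp(d))*(d - 1) - 5*exp(d) = -5*d*exp(d) + 2*d - 1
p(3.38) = -341.47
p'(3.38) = -490.61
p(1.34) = -6.04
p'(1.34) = -23.91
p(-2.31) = 9.29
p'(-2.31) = -4.47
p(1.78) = -21.74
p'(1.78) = -50.22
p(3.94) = -744.27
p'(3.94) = -1006.07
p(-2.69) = 11.18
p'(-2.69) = -5.47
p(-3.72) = 18.13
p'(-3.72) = -7.99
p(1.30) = -5.11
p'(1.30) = -22.25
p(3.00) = -194.86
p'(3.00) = -296.28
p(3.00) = -194.86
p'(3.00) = -296.28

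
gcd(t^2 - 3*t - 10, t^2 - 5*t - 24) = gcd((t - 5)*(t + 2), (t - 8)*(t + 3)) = 1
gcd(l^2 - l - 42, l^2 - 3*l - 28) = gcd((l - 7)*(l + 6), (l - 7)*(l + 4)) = l - 7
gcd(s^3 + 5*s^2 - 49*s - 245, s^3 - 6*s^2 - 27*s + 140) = s^2 - 2*s - 35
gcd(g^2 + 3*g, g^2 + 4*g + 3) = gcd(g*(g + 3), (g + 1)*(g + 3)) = g + 3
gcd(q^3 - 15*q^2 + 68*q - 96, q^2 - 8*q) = q - 8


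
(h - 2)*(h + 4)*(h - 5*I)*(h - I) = h^4 + 2*h^3 - 6*I*h^3 - 13*h^2 - 12*I*h^2 - 10*h + 48*I*h + 40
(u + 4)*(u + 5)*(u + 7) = u^3 + 16*u^2 + 83*u + 140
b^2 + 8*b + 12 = (b + 2)*(b + 6)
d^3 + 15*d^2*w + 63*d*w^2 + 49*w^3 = (d + w)*(d + 7*w)^2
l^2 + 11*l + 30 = (l + 5)*(l + 6)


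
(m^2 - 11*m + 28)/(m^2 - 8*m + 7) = (m - 4)/(m - 1)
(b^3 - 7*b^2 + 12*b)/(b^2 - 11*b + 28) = b*(b - 3)/(b - 7)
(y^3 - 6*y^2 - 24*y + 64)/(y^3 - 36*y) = (y^3 - 6*y^2 - 24*y + 64)/(y*(y^2 - 36))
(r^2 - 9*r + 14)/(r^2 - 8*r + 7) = (r - 2)/(r - 1)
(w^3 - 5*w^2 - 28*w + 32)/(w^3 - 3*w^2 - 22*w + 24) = (w - 8)/(w - 6)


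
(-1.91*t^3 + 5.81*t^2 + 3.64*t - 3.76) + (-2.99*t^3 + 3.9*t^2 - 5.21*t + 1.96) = -4.9*t^3 + 9.71*t^2 - 1.57*t - 1.8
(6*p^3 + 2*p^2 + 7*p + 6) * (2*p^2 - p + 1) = 12*p^5 - 2*p^4 + 18*p^3 + 7*p^2 + p + 6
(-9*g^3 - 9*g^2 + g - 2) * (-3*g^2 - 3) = 27*g^5 + 27*g^4 + 24*g^3 + 33*g^2 - 3*g + 6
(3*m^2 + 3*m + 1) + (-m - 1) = 3*m^2 + 2*m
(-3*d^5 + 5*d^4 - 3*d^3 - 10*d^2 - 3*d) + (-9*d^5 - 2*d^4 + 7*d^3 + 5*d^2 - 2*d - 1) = -12*d^5 + 3*d^4 + 4*d^3 - 5*d^2 - 5*d - 1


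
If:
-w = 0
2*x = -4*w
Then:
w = 0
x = 0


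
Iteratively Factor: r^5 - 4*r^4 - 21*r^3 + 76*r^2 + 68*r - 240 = (r + 2)*(r^4 - 6*r^3 - 9*r^2 + 94*r - 120) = (r - 3)*(r + 2)*(r^3 - 3*r^2 - 18*r + 40) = (r - 5)*(r - 3)*(r + 2)*(r^2 + 2*r - 8) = (r - 5)*(r - 3)*(r - 2)*(r + 2)*(r + 4)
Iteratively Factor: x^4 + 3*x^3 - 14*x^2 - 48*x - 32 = (x + 1)*(x^3 + 2*x^2 - 16*x - 32) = (x - 4)*(x + 1)*(x^2 + 6*x + 8) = (x - 4)*(x + 1)*(x + 2)*(x + 4)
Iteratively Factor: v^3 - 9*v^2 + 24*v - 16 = (v - 4)*(v^2 - 5*v + 4) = (v - 4)*(v - 1)*(v - 4)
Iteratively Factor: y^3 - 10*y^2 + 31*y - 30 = (y - 2)*(y^2 - 8*y + 15) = (y - 3)*(y - 2)*(y - 5)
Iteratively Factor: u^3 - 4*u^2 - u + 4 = (u - 4)*(u^2 - 1) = (u - 4)*(u + 1)*(u - 1)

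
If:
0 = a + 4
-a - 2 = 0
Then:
No Solution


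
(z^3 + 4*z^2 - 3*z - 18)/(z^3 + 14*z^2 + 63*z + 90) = (z^2 + z - 6)/(z^2 + 11*z + 30)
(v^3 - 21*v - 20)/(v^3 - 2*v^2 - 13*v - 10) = (v + 4)/(v + 2)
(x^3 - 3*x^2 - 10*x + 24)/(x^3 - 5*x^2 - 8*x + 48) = (x - 2)/(x - 4)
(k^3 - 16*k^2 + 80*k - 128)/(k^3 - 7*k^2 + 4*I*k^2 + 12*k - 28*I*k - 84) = (k^3 - 16*k^2 + 80*k - 128)/(k^3 + k^2*(-7 + 4*I) + k*(12 - 28*I) - 84)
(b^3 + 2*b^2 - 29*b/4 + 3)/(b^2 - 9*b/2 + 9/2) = (b^2 + 7*b/2 - 2)/(b - 3)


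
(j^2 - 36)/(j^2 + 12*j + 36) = (j - 6)/(j + 6)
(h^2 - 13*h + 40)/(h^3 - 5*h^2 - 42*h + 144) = (h - 5)/(h^2 + 3*h - 18)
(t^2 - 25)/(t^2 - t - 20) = (t + 5)/(t + 4)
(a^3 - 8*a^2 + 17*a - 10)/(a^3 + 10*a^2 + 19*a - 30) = (a^2 - 7*a + 10)/(a^2 + 11*a + 30)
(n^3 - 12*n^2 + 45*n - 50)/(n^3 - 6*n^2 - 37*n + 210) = (n^2 - 7*n + 10)/(n^2 - n - 42)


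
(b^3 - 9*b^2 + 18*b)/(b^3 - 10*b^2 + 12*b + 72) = b*(b - 3)/(b^2 - 4*b - 12)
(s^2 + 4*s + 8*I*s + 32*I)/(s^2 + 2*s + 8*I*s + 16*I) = (s + 4)/(s + 2)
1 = 1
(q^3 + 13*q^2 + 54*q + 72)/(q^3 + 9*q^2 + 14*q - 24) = (q + 3)/(q - 1)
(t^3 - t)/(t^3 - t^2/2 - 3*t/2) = 2*(t - 1)/(2*t - 3)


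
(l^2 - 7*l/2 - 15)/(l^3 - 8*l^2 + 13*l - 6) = (l + 5/2)/(l^2 - 2*l + 1)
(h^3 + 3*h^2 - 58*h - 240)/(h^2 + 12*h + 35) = (h^2 - 2*h - 48)/(h + 7)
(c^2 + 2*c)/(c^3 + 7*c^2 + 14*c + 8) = c/(c^2 + 5*c + 4)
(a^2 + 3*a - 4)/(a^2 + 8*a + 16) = (a - 1)/(a + 4)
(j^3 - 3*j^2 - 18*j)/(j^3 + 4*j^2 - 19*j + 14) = j*(j^2 - 3*j - 18)/(j^3 + 4*j^2 - 19*j + 14)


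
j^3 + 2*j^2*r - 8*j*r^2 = j*(j - 2*r)*(j + 4*r)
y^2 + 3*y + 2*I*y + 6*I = (y + 3)*(y + 2*I)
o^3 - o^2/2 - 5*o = o*(o - 5/2)*(o + 2)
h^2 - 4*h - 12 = (h - 6)*(h + 2)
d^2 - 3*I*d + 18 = (d - 6*I)*(d + 3*I)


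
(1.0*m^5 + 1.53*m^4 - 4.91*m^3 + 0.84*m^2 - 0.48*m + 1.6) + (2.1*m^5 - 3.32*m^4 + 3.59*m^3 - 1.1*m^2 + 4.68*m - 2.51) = 3.1*m^5 - 1.79*m^4 - 1.32*m^3 - 0.26*m^2 + 4.2*m - 0.91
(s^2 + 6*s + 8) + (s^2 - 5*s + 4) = 2*s^2 + s + 12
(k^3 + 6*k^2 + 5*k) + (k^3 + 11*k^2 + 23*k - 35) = 2*k^3 + 17*k^2 + 28*k - 35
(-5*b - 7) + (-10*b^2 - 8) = -10*b^2 - 5*b - 15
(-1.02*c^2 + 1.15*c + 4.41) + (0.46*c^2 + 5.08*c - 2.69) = -0.56*c^2 + 6.23*c + 1.72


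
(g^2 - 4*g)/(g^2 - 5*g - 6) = g*(4 - g)/(-g^2 + 5*g + 6)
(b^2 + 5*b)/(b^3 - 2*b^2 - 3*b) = (b + 5)/(b^2 - 2*b - 3)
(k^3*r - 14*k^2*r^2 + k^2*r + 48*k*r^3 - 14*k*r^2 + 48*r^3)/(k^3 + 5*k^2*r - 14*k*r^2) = r*(k^3 - 14*k^2*r + k^2 + 48*k*r^2 - 14*k*r + 48*r^2)/(k*(k^2 + 5*k*r - 14*r^2))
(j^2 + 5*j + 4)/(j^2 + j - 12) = (j + 1)/(j - 3)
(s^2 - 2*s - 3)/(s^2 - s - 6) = (s + 1)/(s + 2)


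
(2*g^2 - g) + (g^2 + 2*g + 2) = 3*g^2 + g + 2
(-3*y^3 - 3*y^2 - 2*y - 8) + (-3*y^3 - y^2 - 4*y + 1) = -6*y^3 - 4*y^2 - 6*y - 7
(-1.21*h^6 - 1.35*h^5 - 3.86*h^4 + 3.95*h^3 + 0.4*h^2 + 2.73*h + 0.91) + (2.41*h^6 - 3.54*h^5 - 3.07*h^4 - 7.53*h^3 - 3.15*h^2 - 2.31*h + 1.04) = 1.2*h^6 - 4.89*h^5 - 6.93*h^4 - 3.58*h^3 - 2.75*h^2 + 0.42*h + 1.95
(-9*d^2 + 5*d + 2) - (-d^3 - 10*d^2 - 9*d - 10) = d^3 + d^2 + 14*d + 12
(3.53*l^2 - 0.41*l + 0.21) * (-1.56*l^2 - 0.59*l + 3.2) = -5.5068*l^4 - 1.4431*l^3 + 11.2103*l^2 - 1.4359*l + 0.672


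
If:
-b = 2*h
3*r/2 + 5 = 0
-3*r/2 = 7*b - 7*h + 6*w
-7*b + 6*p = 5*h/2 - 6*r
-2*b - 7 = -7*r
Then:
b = -91/6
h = 91/12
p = -1613/144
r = -10/3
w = 219/8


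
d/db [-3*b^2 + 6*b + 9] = 6 - 6*b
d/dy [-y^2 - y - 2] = -2*y - 1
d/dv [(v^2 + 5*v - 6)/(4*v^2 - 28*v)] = 3*(-2*v^2 + 2*v - 7)/(2*v^2*(v^2 - 14*v + 49))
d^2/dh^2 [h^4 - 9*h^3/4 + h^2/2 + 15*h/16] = 12*h^2 - 27*h/2 + 1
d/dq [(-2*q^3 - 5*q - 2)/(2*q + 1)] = (-8*q^3 - 6*q^2 - 1)/(4*q^2 + 4*q + 1)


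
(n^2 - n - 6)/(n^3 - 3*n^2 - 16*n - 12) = (n - 3)/(n^2 - 5*n - 6)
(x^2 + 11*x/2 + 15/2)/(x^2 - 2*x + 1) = (2*x^2 + 11*x + 15)/(2*(x^2 - 2*x + 1))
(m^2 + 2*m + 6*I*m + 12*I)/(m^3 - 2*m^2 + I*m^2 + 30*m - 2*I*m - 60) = (m + 2)/(m^2 - m*(2 + 5*I) + 10*I)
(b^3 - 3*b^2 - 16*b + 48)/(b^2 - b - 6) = (b^2 - 16)/(b + 2)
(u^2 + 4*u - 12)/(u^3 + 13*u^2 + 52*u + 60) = (u - 2)/(u^2 + 7*u + 10)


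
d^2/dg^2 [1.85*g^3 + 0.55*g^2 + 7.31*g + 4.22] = 11.1*g + 1.1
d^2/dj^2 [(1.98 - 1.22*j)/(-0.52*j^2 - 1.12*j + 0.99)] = ((1.04*j + 1.12)*(1.22*j - 1.98)*(2.08*j + 2.24) - (3.8064*j + 0.6736)*(0.52*j^2 + 1.12*j - 0.99))/(0.52*j^2 + 1.12*j - 0.99)^3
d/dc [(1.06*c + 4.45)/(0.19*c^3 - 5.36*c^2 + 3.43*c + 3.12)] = (-0.4028*c^3 + 3.1451*c^2 + 47.704*c - 11.9563)/(0.0361*c^6 - 2.0368*c^5 + 30.033*c^4 - 35.584*c^3 - 21.6815*c^2 + 21.4032*c + 9.7344)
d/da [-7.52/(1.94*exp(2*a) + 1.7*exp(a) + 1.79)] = (29.1776*exp(a) + 12.784)*exp(a)/(1.94*exp(2*a) + 1.7*exp(a) + 1.79)^2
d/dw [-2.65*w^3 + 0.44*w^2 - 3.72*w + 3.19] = -7.95*w^2 + 0.88*w - 3.72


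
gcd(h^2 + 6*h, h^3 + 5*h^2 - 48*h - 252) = h + 6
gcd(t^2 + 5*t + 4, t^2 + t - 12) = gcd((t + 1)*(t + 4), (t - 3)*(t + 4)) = t + 4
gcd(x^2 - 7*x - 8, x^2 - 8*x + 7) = 1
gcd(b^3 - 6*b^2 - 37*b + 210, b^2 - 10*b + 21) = b - 7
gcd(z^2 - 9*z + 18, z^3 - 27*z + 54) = z - 3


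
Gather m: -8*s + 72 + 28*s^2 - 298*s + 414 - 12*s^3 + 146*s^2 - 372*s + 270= -12*s^3 + 174*s^2 - 678*s + 756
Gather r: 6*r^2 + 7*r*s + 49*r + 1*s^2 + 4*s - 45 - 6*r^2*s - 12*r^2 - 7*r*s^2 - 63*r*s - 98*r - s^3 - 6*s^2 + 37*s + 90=r^2*(-6*s - 6) + r*(-7*s^2 - 56*s - 49) - s^3 - 5*s^2 + 41*s + 45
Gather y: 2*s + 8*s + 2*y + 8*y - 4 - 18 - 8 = 10*s + 10*y - 30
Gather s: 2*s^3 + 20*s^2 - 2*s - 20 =2*s^3 + 20*s^2 - 2*s - 20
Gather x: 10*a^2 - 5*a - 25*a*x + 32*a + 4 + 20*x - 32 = 10*a^2 + 27*a + x*(20 - 25*a) - 28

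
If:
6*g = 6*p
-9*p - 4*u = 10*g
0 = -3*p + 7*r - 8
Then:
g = -4*u/19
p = -4*u/19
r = 8/7 - 12*u/133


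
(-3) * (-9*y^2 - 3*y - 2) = 27*y^2 + 9*y + 6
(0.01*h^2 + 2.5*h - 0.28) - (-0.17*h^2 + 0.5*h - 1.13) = 0.18*h^2 + 2.0*h + 0.85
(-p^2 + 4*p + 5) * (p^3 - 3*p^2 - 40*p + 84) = -p^5 + 7*p^4 + 33*p^3 - 259*p^2 + 136*p + 420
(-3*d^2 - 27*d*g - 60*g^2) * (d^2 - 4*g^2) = -3*d^4 - 27*d^3*g - 48*d^2*g^2 + 108*d*g^3 + 240*g^4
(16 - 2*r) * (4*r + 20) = -8*r^2 + 24*r + 320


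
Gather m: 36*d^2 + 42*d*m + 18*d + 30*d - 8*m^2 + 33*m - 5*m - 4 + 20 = 36*d^2 + 48*d - 8*m^2 + m*(42*d + 28) + 16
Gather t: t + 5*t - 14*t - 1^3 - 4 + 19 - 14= -8*t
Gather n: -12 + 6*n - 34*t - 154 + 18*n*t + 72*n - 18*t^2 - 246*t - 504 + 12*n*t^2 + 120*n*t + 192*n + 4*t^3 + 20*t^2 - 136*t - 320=n*(12*t^2 + 138*t + 270) + 4*t^3 + 2*t^2 - 416*t - 990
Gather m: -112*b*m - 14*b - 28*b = -112*b*m - 42*b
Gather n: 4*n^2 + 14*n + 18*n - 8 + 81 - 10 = 4*n^2 + 32*n + 63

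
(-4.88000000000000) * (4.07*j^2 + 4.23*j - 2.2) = -19.8616*j^2 - 20.6424*j + 10.736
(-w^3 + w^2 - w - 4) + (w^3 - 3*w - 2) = w^2 - 4*w - 6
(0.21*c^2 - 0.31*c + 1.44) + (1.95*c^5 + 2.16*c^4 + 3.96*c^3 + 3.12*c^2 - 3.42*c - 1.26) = 1.95*c^5 + 2.16*c^4 + 3.96*c^3 + 3.33*c^2 - 3.73*c + 0.18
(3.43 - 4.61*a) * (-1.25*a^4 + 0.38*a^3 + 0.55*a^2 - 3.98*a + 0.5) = 5.7625*a^5 - 6.0393*a^4 - 1.2321*a^3 + 20.2343*a^2 - 15.9564*a + 1.715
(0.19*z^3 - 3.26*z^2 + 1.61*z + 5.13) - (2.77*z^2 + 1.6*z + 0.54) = 0.19*z^3 - 6.03*z^2 + 0.01*z + 4.59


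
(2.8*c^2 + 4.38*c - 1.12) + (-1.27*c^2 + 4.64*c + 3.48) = 1.53*c^2 + 9.02*c + 2.36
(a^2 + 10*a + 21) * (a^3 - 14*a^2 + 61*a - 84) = a^5 - 4*a^4 - 58*a^3 + 232*a^2 + 441*a - 1764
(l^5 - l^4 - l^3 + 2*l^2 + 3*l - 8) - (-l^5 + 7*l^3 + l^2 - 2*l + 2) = 2*l^5 - l^4 - 8*l^3 + l^2 + 5*l - 10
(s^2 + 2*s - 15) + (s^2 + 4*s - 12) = 2*s^2 + 6*s - 27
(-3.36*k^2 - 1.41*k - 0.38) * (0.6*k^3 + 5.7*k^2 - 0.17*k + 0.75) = -2.016*k^5 - 19.998*k^4 - 7.6938*k^3 - 4.4463*k^2 - 0.9929*k - 0.285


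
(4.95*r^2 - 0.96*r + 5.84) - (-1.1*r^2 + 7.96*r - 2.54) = 6.05*r^2 - 8.92*r + 8.38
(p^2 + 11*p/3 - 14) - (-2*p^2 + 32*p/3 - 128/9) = 3*p^2 - 7*p + 2/9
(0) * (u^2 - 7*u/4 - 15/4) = 0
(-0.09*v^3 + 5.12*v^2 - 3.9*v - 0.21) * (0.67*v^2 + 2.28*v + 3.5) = -0.0603*v^5 + 3.2252*v^4 + 8.7456*v^3 + 8.8873*v^2 - 14.1288*v - 0.735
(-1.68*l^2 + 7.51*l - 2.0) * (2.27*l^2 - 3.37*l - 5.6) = -3.8136*l^4 + 22.7093*l^3 - 20.4407*l^2 - 35.316*l + 11.2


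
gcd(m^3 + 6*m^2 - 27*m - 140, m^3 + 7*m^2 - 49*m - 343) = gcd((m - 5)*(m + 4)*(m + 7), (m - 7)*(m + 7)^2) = m + 7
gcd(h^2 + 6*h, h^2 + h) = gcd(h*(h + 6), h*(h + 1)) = h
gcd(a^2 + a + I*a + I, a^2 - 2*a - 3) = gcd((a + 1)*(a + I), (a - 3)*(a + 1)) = a + 1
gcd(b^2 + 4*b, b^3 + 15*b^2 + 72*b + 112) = b + 4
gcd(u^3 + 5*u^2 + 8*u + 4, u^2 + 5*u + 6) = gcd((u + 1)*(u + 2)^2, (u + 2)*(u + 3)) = u + 2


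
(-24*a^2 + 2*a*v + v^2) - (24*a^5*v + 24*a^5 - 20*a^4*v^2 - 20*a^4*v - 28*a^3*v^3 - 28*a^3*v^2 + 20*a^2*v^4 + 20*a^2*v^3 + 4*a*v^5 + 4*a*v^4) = -24*a^5*v - 24*a^5 + 20*a^4*v^2 + 20*a^4*v + 28*a^3*v^3 + 28*a^3*v^2 - 20*a^2*v^4 - 20*a^2*v^3 - 24*a^2 - 4*a*v^5 - 4*a*v^4 + 2*a*v + v^2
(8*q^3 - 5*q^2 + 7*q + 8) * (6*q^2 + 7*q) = 48*q^5 + 26*q^4 + 7*q^3 + 97*q^2 + 56*q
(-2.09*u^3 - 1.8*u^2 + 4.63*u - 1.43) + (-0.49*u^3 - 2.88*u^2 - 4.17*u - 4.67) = -2.58*u^3 - 4.68*u^2 + 0.46*u - 6.1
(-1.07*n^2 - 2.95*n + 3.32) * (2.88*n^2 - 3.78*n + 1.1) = -3.0816*n^4 - 4.4514*n^3 + 19.5356*n^2 - 15.7946*n + 3.652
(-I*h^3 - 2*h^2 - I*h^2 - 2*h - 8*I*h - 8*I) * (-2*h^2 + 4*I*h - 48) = 2*I*h^5 + 8*h^4 + 2*I*h^4 + 8*h^3 + 56*I*h^3 + 128*h^2 + 56*I*h^2 + 128*h + 384*I*h + 384*I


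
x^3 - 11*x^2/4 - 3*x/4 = x*(x - 3)*(x + 1/4)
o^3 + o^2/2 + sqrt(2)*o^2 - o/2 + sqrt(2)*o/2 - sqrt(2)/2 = (o - 1/2)*(o + 1)*(o + sqrt(2))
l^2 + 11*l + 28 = (l + 4)*(l + 7)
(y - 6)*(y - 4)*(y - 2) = y^3 - 12*y^2 + 44*y - 48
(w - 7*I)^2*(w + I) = w^3 - 13*I*w^2 - 35*w - 49*I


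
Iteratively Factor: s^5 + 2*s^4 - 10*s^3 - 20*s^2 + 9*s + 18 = (s + 3)*(s^4 - s^3 - 7*s^2 + s + 6) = (s + 1)*(s + 3)*(s^3 - 2*s^2 - 5*s + 6) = (s - 1)*(s + 1)*(s + 3)*(s^2 - s - 6) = (s - 1)*(s + 1)*(s + 2)*(s + 3)*(s - 3)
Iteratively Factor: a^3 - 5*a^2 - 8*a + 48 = (a + 3)*(a^2 - 8*a + 16) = (a - 4)*(a + 3)*(a - 4)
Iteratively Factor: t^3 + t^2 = (t)*(t^2 + t) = t^2*(t + 1)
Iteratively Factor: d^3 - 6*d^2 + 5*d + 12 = (d - 4)*(d^2 - 2*d - 3) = (d - 4)*(d - 3)*(d + 1)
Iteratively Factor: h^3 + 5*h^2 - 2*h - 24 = (h + 4)*(h^2 + h - 6) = (h - 2)*(h + 4)*(h + 3)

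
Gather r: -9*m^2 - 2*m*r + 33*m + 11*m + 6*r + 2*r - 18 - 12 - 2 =-9*m^2 + 44*m + r*(8 - 2*m) - 32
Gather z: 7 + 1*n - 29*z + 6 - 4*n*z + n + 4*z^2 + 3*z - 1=2*n + 4*z^2 + z*(-4*n - 26) + 12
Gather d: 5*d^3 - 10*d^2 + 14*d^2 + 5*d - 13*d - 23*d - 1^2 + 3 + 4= 5*d^3 + 4*d^2 - 31*d + 6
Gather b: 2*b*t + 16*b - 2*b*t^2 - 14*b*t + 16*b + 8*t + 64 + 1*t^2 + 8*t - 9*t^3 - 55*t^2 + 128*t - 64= b*(-2*t^2 - 12*t + 32) - 9*t^3 - 54*t^2 + 144*t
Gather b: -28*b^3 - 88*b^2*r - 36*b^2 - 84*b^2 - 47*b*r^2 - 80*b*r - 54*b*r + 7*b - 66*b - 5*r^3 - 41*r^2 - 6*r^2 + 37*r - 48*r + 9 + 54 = -28*b^3 + b^2*(-88*r - 120) + b*(-47*r^2 - 134*r - 59) - 5*r^3 - 47*r^2 - 11*r + 63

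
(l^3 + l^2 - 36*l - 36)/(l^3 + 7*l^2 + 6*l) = (l - 6)/l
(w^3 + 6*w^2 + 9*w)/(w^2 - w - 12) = w*(w + 3)/(w - 4)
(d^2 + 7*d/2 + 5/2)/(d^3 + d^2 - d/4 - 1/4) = 2*(2*d + 5)/(4*d^2 - 1)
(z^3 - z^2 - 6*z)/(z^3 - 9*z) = (z + 2)/(z + 3)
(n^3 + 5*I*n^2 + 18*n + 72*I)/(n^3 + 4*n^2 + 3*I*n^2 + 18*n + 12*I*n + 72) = (n^2 - I*n + 12)/(n^2 + n*(4 - 3*I) - 12*I)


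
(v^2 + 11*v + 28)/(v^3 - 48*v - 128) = (v + 7)/(v^2 - 4*v - 32)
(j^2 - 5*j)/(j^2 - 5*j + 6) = j*(j - 5)/(j^2 - 5*j + 6)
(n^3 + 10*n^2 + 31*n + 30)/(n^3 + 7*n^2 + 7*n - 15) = (n + 2)/(n - 1)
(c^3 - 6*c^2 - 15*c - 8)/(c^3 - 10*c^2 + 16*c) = (c^2 + 2*c + 1)/(c*(c - 2))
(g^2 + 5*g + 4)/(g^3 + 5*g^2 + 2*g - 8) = (g + 1)/(g^2 + g - 2)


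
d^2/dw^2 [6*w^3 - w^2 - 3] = 36*w - 2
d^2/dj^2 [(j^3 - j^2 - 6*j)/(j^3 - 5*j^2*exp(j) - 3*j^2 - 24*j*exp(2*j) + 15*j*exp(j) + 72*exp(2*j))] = (5*j^5*exp(j) + 121*j^4*exp(2*j) + 360*j^3*exp(3*j) - 30*j^3*exp(j) + 4*j^3 + 2304*j^2*exp(4*j) - 432*j^2*exp(2*j) + 288*j*exp(2*j) - 3456*exp(4*j) - 480*exp(3*j))/(j^6 - 15*j^5*exp(j) + 3*j^4*exp(2*j) + 595*j^3*exp(3*j) - 72*j^2*exp(4*j) - 8640*j*exp(5*j) - 13824*exp(6*j))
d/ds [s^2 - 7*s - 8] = 2*s - 7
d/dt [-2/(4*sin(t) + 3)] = 8*cos(t)/(4*sin(t) + 3)^2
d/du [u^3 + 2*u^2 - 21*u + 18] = 3*u^2 + 4*u - 21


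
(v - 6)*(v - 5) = v^2 - 11*v + 30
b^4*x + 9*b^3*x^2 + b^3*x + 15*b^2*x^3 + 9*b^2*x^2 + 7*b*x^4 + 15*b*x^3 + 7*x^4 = (b + x)^2*(b + 7*x)*(b*x + x)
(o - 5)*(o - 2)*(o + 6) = o^3 - o^2 - 32*o + 60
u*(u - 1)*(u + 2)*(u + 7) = u^4 + 8*u^3 + 5*u^2 - 14*u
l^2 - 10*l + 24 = (l - 6)*(l - 4)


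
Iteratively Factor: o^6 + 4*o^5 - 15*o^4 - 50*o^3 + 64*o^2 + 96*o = (o - 3)*(o^5 + 7*o^4 + 6*o^3 - 32*o^2 - 32*o) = o*(o - 3)*(o^4 + 7*o^3 + 6*o^2 - 32*o - 32) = o*(o - 3)*(o + 1)*(o^3 + 6*o^2 - 32) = o*(o - 3)*(o - 2)*(o + 1)*(o^2 + 8*o + 16) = o*(o - 3)*(o - 2)*(o + 1)*(o + 4)*(o + 4)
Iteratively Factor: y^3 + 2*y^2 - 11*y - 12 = (y + 1)*(y^2 + y - 12) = (y + 1)*(y + 4)*(y - 3)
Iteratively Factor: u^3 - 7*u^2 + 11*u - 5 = (u - 1)*(u^2 - 6*u + 5) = (u - 5)*(u - 1)*(u - 1)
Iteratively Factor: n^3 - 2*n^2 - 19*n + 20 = (n + 4)*(n^2 - 6*n + 5) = (n - 1)*(n + 4)*(n - 5)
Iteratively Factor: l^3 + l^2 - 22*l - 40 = (l + 2)*(l^2 - l - 20) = (l - 5)*(l + 2)*(l + 4)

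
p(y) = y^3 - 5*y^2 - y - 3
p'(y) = 3*y^2 - 10*y - 1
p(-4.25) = -165.83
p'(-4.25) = 95.69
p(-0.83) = -6.19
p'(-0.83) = 9.37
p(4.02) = -22.86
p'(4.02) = 7.28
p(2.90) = -23.56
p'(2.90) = -4.77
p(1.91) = -16.18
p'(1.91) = -9.16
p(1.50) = -12.38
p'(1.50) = -9.25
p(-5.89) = -374.91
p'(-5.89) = 161.98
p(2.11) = -17.98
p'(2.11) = -8.74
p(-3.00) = -72.00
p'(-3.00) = 56.00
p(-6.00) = -393.00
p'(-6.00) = 167.00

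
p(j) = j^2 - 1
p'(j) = 2*j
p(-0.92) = -0.15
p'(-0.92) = -1.84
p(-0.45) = -0.80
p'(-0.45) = -0.90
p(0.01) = -1.00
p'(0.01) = 0.02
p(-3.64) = 12.25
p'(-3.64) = -7.28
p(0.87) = -0.24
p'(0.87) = 1.74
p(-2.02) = 3.08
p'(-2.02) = -4.04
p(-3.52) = 11.39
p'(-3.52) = -7.04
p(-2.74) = 6.51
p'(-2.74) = -5.48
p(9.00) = 80.00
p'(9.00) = 18.00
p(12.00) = 143.00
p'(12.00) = 24.00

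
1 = 1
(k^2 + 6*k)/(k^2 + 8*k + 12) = k/(k + 2)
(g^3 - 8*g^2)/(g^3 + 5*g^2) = (g - 8)/(g + 5)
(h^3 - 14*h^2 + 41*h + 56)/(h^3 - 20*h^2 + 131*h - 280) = (h + 1)/(h - 5)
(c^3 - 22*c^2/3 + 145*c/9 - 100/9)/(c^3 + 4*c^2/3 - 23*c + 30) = (3*c^2 - 17*c + 20)/(3*(c^2 + 3*c - 18))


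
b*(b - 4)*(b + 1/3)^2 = b^4 - 10*b^3/3 - 23*b^2/9 - 4*b/9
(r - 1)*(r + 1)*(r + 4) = r^3 + 4*r^2 - r - 4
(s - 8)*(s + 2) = s^2 - 6*s - 16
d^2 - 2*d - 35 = (d - 7)*(d + 5)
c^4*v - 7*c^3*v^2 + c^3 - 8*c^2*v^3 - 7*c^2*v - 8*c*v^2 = c*(c - 8*v)*(c + v)*(c*v + 1)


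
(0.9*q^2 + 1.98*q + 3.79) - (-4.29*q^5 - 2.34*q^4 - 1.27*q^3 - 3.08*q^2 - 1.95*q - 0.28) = 4.29*q^5 + 2.34*q^4 + 1.27*q^3 + 3.98*q^2 + 3.93*q + 4.07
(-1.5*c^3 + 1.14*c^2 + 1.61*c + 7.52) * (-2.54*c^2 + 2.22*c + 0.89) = 3.81*c^5 - 6.2256*c^4 - 2.8936*c^3 - 14.512*c^2 + 18.1273*c + 6.6928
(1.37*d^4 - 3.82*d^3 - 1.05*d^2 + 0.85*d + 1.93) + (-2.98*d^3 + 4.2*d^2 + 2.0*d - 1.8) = 1.37*d^4 - 6.8*d^3 + 3.15*d^2 + 2.85*d + 0.13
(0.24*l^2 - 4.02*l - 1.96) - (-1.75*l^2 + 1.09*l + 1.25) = 1.99*l^2 - 5.11*l - 3.21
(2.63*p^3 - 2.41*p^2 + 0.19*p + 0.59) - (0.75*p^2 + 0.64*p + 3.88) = 2.63*p^3 - 3.16*p^2 - 0.45*p - 3.29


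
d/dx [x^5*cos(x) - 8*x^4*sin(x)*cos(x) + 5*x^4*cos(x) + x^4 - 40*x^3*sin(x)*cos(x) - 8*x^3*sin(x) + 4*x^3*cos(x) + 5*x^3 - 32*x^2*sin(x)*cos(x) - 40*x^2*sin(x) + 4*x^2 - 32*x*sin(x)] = -x^5*sin(x) - 8*x^4*cos(2*x) + 5*sqrt(2)*x^4*cos(x + pi/4) - 4*x^3*sin(x) - 16*x^3*sin(2*x) + 12*x^3*cos(x) - 40*x^3*cos(2*x) + 4*x^3 - 24*x^2*sin(x) - 60*x^2*sin(2*x) - 28*x^2*cos(x) - 32*x^2*cos(2*x) + 15*x^2 - 80*x*sin(x) - 32*x*sin(2*x) - 32*x*cos(x) + 8*x - 32*sin(x)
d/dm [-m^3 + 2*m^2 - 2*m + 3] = -3*m^2 + 4*m - 2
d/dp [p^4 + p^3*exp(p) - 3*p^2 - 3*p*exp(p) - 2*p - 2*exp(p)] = p^3*exp(p) + 4*p^3 + 3*p^2*exp(p) - 3*p*exp(p) - 6*p - 5*exp(p) - 2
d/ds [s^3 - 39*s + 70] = 3*s^2 - 39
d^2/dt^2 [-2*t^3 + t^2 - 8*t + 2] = 2 - 12*t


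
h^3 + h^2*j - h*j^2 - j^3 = (h - j)*(h + j)^2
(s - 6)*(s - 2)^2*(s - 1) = s^4 - 11*s^3 + 38*s^2 - 52*s + 24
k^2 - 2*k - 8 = (k - 4)*(k + 2)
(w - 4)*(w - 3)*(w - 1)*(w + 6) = w^4 - 2*w^3 - 29*w^2 + 102*w - 72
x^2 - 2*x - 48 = (x - 8)*(x + 6)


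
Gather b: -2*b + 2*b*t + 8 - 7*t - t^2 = b*(2*t - 2) - t^2 - 7*t + 8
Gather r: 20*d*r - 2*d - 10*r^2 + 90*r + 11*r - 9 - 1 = -2*d - 10*r^2 + r*(20*d + 101) - 10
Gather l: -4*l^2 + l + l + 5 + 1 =-4*l^2 + 2*l + 6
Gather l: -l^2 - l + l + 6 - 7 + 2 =1 - l^2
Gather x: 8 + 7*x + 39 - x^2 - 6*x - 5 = -x^2 + x + 42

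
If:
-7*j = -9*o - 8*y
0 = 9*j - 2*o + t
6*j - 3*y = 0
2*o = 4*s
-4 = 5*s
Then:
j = 8/5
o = -8/5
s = -4/5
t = -88/5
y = 16/5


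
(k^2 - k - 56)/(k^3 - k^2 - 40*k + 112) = (k - 8)/(k^2 - 8*k + 16)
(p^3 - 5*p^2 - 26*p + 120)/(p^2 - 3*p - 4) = (p^2 - p - 30)/(p + 1)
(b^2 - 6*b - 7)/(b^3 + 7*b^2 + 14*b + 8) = (b - 7)/(b^2 + 6*b + 8)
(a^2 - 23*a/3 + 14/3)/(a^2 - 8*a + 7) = (a - 2/3)/(a - 1)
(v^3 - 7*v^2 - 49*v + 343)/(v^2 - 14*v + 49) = v + 7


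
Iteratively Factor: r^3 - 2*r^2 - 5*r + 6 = (r + 2)*(r^2 - 4*r + 3) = (r - 3)*(r + 2)*(r - 1)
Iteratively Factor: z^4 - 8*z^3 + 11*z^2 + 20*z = (z)*(z^3 - 8*z^2 + 11*z + 20) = z*(z - 4)*(z^2 - 4*z - 5) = z*(z - 4)*(z + 1)*(z - 5)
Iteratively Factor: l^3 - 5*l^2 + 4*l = (l)*(l^2 - 5*l + 4) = l*(l - 1)*(l - 4)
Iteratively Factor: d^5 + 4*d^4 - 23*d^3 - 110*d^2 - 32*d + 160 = (d - 5)*(d^4 + 9*d^3 + 22*d^2 - 32) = (d - 5)*(d - 1)*(d^3 + 10*d^2 + 32*d + 32) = (d - 5)*(d - 1)*(d + 4)*(d^2 + 6*d + 8) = (d - 5)*(d - 1)*(d + 2)*(d + 4)*(d + 4)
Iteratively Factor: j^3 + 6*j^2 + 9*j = (j + 3)*(j^2 + 3*j) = j*(j + 3)*(j + 3)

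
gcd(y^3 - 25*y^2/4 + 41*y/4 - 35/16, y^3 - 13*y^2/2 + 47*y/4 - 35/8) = y^2 - 6*y + 35/4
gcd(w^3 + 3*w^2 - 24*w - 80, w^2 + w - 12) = w + 4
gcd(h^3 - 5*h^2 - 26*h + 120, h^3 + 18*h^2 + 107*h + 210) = h + 5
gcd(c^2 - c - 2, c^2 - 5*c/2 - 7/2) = c + 1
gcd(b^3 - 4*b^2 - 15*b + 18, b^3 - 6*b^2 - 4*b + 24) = b - 6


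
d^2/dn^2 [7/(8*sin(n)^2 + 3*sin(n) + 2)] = 7*(-256*sin(n)^4 - 72*sin(n)^3 + 439*sin(n)^2 + 150*sin(n) - 14)/(8*sin(n)^2 + 3*sin(n) + 2)^3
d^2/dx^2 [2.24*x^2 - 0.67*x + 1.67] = 4.48000000000000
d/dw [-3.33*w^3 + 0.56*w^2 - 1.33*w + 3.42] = -9.99*w^2 + 1.12*w - 1.33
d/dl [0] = 0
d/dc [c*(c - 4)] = 2*c - 4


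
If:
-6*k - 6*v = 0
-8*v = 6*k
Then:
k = 0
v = 0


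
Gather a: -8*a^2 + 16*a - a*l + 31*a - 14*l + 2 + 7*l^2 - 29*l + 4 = -8*a^2 + a*(47 - l) + 7*l^2 - 43*l + 6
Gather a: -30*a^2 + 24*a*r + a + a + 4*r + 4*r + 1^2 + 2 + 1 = -30*a^2 + a*(24*r + 2) + 8*r + 4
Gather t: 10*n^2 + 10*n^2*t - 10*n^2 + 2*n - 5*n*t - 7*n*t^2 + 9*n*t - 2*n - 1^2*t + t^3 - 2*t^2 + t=t^3 + t^2*(-7*n - 2) + t*(10*n^2 + 4*n)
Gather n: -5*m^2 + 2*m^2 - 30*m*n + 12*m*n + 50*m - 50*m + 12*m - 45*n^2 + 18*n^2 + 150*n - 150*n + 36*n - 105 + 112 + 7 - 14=-3*m^2 + 12*m - 27*n^2 + n*(36 - 18*m)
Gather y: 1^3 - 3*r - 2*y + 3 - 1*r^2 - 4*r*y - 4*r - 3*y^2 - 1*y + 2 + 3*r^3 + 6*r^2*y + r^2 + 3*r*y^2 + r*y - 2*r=3*r^3 - 9*r + y^2*(3*r - 3) + y*(6*r^2 - 3*r - 3) + 6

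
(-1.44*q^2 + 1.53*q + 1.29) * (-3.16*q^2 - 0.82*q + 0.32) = 4.5504*q^4 - 3.654*q^3 - 5.7918*q^2 - 0.5682*q + 0.4128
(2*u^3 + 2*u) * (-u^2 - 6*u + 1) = -2*u^5 - 12*u^4 - 12*u^2 + 2*u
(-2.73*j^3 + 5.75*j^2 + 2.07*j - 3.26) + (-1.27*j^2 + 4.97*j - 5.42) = -2.73*j^3 + 4.48*j^2 + 7.04*j - 8.68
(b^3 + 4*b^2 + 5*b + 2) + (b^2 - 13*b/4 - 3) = b^3 + 5*b^2 + 7*b/4 - 1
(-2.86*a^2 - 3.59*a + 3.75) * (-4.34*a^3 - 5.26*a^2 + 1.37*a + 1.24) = 12.4124*a^5 + 30.6242*a^4 - 1.3098*a^3 - 28.1897*a^2 + 0.6859*a + 4.65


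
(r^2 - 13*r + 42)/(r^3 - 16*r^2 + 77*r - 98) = (r - 6)/(r^2 - 9*r + 14)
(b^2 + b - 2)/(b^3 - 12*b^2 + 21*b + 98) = (b - 1)/(b^2 - 14*b + 49)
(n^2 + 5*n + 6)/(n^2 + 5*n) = (n^2 + 5*n + 6)/(n*(n + 5))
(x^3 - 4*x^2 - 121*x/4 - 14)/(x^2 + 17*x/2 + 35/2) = (x^2 - 15*x/2 - 4)/(x + 5)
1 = 1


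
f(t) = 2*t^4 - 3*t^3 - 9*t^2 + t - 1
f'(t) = 8*t^3 - 9*t^2 - 18*t + 1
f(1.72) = -23.67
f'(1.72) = -15.88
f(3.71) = 104.54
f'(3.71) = 218.86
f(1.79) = -24.72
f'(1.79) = -14.17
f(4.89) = 581.47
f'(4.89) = 633.21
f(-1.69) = 2.40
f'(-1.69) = -32.90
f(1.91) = -26.21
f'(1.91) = -10.47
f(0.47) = -2.73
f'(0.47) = -8.62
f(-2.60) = 79.68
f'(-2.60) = -153.65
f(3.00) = 2.00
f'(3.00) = 82.00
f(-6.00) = 2909.00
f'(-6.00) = -1943.00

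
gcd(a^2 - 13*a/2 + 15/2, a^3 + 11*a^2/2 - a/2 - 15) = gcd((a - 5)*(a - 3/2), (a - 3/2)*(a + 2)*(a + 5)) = a - 3/2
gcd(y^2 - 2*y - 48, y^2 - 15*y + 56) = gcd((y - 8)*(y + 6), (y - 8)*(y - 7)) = y - 8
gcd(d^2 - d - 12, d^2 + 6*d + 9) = d + 3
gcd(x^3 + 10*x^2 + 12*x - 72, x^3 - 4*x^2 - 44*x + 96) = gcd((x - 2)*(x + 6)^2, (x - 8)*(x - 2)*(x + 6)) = x^2 + 4*x - 12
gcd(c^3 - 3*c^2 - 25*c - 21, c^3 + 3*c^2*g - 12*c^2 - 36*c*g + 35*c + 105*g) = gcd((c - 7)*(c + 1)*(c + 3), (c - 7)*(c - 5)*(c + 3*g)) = c - 7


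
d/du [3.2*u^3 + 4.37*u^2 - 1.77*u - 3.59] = 9.6*u^2 + 8.74*u - 1.77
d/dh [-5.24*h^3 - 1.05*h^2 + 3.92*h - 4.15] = -15.72*h^2 - 2.1*h + 3.92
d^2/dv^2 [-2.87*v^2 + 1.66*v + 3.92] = -5.74000000000000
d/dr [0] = 0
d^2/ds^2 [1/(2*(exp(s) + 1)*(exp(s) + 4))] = (4*exp(3*s) + 15*exp(2*s) + 9*exp(s) - 20)*exp(s)/(2*(exp(6*s) + 15*exp(5*s) + 87*exp(4*s) + 245*exp(3*s) + 348*exp(2*s) + 240*exp(s) + 64))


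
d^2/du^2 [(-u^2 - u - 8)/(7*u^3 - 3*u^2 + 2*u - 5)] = 2*(-49*u^6 - 147*u^5 - 2247*u^4 + 1098*u^3 - 717*u^2 - 651*u + 53)/(343*u^9 - 441*u^8 + 483*u^7 - 1014*u^6 + 768*u^5 - 591*u^4 + 713*u^3 - 285*u^2 + 150*u - 125)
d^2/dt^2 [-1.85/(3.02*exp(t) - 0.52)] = (-16.87274*exp(t) - 2.90524)*exp(t)/(3.02*exp(t) - 0.52)^3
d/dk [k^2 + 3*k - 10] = 2*k + 3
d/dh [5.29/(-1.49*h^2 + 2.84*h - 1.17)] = (15.7642*h - 15.0236)/(1.49*h^2 - 2.84*h + 1.17)^2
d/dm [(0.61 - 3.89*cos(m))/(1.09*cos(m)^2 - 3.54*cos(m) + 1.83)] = (-4.2401*cos(m)^2 + 1.3298*cos(m) + 4.9593)*sin(m)/(1.1881*cos(m)^4 - 7.7172*cos(m)^3 + 16.521*cos(m)^2 - 12.9564*cos(m) + 3.3489)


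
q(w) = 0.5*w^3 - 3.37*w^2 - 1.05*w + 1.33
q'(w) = 1.5*w^2 - 6.74*w - 1.05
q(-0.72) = 0.15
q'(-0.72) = 4.58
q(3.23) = -20.37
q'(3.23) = -7.17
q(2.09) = -11.02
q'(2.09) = -8.58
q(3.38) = -21.41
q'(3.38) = -6.69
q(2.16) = -11.62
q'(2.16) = -8.61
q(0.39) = 0.44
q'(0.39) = -3.45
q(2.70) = -16.23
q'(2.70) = -8.31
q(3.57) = -22.62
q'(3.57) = -5.99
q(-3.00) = -39.35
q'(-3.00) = 32.67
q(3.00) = -18.65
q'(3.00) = -7.77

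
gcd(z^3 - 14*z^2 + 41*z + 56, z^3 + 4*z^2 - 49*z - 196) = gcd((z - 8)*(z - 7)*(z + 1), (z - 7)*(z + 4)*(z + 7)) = z - 7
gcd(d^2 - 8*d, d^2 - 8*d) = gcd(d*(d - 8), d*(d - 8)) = d^2 - 8*d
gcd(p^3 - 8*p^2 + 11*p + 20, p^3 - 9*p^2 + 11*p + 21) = p + 1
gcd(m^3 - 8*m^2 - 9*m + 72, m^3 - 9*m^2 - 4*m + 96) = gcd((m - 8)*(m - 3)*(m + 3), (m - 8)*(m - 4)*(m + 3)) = m^2 - 5*m - 24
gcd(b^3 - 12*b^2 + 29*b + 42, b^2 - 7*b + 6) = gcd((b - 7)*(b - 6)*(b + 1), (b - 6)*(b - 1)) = b - 6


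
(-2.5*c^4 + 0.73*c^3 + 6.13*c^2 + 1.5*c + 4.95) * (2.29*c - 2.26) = -5.725*c^5 + 7.3217*c^4 + 12.3879*c^3 - 10.4188*c^2 + 7.9455*c - 11.187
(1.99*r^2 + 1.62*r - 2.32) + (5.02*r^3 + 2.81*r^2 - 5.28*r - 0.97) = 5.02*r^3 + 4.8*r^2 - 3.66*r - 3.29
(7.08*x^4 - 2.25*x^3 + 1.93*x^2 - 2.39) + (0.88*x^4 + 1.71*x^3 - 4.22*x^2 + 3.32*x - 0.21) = 7.96*x^4 - 0.54*x^3 - 2.29*x^2 + 3.32*x - 2.6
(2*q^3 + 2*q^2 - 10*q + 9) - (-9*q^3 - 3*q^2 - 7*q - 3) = 11*q^3 + 5*q^2 - 3*q + 12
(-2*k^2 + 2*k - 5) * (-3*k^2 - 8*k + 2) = 6*k^4 + 10*k^3 - 5*k^2 + 44*k - 10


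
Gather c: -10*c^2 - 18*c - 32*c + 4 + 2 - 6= -10*c^2 - 50*c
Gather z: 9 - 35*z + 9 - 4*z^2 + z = -4*z^2 - 34*z + 18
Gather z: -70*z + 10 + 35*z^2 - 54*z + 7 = 35*z^2 - 124*z + 17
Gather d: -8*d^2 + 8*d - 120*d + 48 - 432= -8*d^2 - 112*d - 384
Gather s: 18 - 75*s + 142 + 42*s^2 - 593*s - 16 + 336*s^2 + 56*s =378*s^2 - 612*s + 144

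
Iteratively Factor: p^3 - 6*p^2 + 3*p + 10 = (p - 2)*(p^2 - 4*p - 5) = (p - 5)*(p - 2)*(p + 1)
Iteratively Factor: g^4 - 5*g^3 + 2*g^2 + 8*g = (g + 1)*(g^3 - 6*g^2 + 8*g) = (g - 2)*(g + 1)*(g^2 - 4*g) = g*(g - 2)*(g + 1)*(g - 4)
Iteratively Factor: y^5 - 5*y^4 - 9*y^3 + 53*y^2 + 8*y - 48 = (y + 1)*(y^4 - 6*y^3 - 3*y^2 + 56*y - 48) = (y - 4)*(y + 1)*(y^3 - 2*y^2 - 11*y + 12) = (y - 4)*(y + 1)*(y + 3)*(y^2 - 5*y + 4) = (y - 4)*(y - 1)*(y + 1)*(y + 3)*(y - 4)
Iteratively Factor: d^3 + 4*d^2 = (d)*(d^2 + 4*d) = d*(d + 4)*(d)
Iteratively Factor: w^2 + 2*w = (w + 2)*(w)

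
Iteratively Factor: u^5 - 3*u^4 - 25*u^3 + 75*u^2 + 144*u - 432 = (u + 3)*(u^4 - 6*u^3 - 7*u^2 + 96*u - 144) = (u - 4)*(u + 3)*(u^3 - 2*u^2 - 15*u + 36) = (u - 4)*(u - 3)*(u + 3)*(u^2 + u - 12) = (u - 4)*(u - 3)^2*(u + 3)*(u + 4)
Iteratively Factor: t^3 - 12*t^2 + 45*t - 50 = (t - 2)*(t^2 - 10*t + 25) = (t - 5)*(t - 2)*(t - 5)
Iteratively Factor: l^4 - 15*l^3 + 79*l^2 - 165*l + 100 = (l - 5)*(l^3 - 10*l^2 + 29*l - 20) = (l - 5)*(l - 1)*(l^2 - 9*l + 20) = (l - 5)^2*(l - 1)*(l - 4)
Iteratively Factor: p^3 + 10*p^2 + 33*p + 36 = (p + 3)*(p^2 + 7*p + 12) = (p + 3)^2*(p + 4)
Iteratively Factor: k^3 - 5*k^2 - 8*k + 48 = (k - 4)*(k^2 - k - 12) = (k - 4)*(k + 3)*(k - 4)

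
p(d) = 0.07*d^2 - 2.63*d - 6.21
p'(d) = 0.14*d - 2.63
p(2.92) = -13.29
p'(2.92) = -2.22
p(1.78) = -10.67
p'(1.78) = -2.38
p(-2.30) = 0.21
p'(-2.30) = -2.95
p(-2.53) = 0.89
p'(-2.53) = -2.98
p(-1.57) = -1.91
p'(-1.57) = -2.85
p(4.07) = -15.75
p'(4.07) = -2.06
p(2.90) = -13.25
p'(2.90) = -2.22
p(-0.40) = -5.15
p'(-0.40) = -2.69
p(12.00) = -27.69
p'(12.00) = -0.95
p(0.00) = -6.21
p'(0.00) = -2.63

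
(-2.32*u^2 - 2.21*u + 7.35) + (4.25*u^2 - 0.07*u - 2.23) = 1.93*u^2 - 2.28*u + 5.12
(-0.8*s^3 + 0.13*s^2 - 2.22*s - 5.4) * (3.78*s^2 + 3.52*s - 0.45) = -3.024*s^5 - 2.3246*s^4 - 7.574*s^3 - 28.2849*s^2 - 18.009*s + 2.43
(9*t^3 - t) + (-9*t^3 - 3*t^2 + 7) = -3*t^2 - t + 7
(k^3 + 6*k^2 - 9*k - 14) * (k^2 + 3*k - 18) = k^5 + 9*k^4 - 9*k^3 - 149*k^2 + 120*k + 252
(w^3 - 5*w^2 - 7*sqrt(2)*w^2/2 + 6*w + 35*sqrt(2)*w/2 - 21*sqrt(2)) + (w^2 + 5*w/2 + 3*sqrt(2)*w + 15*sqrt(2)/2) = w^3 - 7*sqrt(2)*w^2/2 - 4*w^2 + 17*w/2 + 41*sqrt(2)*w/2 - 27*sqrt(2)/2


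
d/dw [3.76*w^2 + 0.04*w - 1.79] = 7.52*w + 0.04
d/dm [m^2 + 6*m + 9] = 2*m + 6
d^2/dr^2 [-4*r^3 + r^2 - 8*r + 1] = 2 - 24*r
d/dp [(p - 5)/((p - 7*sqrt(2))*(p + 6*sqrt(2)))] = (-p^2 + 10*p - 84 - 5*sqrt(2))/(p^4 - 2*sqrt(2)*p^3 - 166*p^2 + 168*sqrt(2)*p + 7056)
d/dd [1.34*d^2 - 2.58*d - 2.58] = 2.68*d - 2.58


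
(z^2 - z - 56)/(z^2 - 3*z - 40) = (z + 7)/(z + 5)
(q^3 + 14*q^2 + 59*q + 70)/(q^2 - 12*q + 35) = (q^3 + 14*q^2 + 59*q + 70)/(q^2 - 12*q + 35)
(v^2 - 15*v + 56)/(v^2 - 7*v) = (v - 8)/v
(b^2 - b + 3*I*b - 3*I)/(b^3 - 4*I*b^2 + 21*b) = (b - 1)/(b*(b - 7*I))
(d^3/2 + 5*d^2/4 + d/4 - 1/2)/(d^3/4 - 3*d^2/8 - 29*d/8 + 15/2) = 2*(2*d^3 + 5*d^2 + d - 2)/(2*d^3 - 3*d^2 - 29*d + 60)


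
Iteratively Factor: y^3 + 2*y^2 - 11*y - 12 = (y - 3)*(y^2 + 5*y + 4) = (y - 3)*(y + 1)*(y + 4)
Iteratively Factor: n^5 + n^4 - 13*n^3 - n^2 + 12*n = (n - 3)*(n^4 + 4*n^3 - n^2 - 4*n) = (n - 3)*(n + 4)*(n^3 - n) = (n - 3)*(n - 1)*(n + 4)*(n^2 + n) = n*(n - 3)*(n - 1)*(n + 4)*(n + 1)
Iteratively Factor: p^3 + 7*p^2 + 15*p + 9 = (p + 1)*(p^2 + 6*p + 9) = (p + 1)*(p + 3)*(p + 3)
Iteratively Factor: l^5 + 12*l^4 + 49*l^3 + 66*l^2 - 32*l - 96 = (l + 4)*(l^4 + 8*l^3 + 17*l^2 - 2*l - 24) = (l - 1)*(l + 4)*(l^3 + 9*l^2 + 26*l + 24) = (l - 1)*(l + 2)*(l + 4)*(l^2 + 7*l + 12) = (l - 1)*(l + 2)*(l + 3)*(l + 4)*(l + 4)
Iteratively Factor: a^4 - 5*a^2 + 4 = (a - 1)*(a^3 + a^2 - 4*a - 4) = (a - 1)*(a + 2)*(a^2 - a - 2) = (a - 2)*(a - 1)*(a + 2)*(a + 1)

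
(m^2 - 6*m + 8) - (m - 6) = m^2 - 7*m + 14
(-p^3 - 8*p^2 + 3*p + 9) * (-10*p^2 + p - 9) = 10*p^5 + 79*p^4 - 29*p^3 - 15*p^2 - 18*p - 81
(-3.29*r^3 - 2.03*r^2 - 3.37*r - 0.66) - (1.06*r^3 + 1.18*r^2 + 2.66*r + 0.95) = -4.35*r^3 - 3.21*r^2 - 6.03*r - 1.61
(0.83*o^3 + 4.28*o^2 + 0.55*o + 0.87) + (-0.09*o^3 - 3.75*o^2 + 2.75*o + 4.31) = 0.74*o^3 + 0.53*o^2 + 3.3*o + 5.18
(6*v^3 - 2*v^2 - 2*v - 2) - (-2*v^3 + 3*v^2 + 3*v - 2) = 8*v^3 - 5*v^2 - 5*v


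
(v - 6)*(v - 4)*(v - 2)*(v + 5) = v^4 - 7*v^3 - 16*v^2 + 172*v - 240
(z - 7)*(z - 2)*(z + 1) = z^3 - 8*z^2 + 5*z + 14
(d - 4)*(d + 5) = d^2 + d - 20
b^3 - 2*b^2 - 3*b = b*(b - 3)*(b + 1)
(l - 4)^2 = l^2 - 8*l + 16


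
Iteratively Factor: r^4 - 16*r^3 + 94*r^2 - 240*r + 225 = (r - 3)*(r^3 - 13*r^2 + 55*r - 75) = (r - 5)*(r - 3)*(r^2 - 8*r + 15) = (r - 5)^2*(r - 3)*(r - 3)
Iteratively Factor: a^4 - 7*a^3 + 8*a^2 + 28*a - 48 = (a + 2)*(a^3 - 9*a^2 + 26*a - 24) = (a - 2)*(a + 2)*(a^2 - 7*a + 12) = (a - 3)*(a - 2)*(a + 2)*(a - 4)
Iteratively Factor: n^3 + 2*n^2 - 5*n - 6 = (n + 3)*(n^2 - n - 2) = (n + 1)*(n + 3)*(n - 2)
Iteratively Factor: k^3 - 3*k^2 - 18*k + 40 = (k - 5)*(k^2 + 2*k - 8) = (k - 5)*(k - 2)*(k + 4)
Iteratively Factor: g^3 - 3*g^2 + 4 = (g - 2)*(g^2 - g - 2) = (g - 2)^2*(g + 1)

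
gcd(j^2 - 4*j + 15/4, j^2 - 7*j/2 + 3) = j - 3/2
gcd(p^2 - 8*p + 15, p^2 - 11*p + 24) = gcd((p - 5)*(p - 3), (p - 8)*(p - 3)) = p - 3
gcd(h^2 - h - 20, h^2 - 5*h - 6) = 1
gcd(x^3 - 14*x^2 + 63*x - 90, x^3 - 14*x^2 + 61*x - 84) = x - 3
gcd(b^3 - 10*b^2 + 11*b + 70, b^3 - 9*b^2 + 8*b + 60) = b^2 - 3*b - 10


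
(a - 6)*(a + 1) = a^2 - 5*a - 6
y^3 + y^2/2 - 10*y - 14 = (y - 7/2)*(y + 2)^2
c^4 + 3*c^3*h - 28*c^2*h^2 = c^2*(c - 4*h)*(c + 7*h)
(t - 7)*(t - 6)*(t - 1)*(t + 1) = t^4 - 13*t^3 + 41*t^2 + 13*t - 42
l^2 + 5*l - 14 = (l - 2)*(l + 7)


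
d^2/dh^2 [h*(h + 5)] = 2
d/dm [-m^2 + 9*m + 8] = 9 - 2*m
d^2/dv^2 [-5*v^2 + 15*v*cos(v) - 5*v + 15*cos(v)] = -15*v*cos(v) - 30*sin(v) - 15*cos(v) - 10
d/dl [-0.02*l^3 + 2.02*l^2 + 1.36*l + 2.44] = -0.06*l^2 + 4.04*l + 1.36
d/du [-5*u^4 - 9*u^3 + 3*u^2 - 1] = u*(-20*u^2 - 27*u + 6)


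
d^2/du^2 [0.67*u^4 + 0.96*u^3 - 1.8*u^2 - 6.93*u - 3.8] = 8.04*u^2 + 5.76*u - 3.6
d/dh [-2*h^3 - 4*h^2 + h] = -6*h^2 - 8*h + 1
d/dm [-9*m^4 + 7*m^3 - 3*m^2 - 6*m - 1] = -36*m^3 + 21*m^2 - 6*m - 6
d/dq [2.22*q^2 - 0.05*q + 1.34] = 4.44*q - 0.05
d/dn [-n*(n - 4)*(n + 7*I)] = -3*n^2 + n*(8 - 14*I) + 28*I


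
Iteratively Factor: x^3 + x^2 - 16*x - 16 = (x - 4)*(x^2 + 5*x + 4) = (x - 4)*(x + 1)*(x + 4)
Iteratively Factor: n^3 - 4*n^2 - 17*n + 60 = (n - 3)*(n^2 - n - 20) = (n - 3)*(n + 4)*(n - 5)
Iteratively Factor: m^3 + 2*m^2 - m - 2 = (m + 1)*(m^2 + m - 2) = (m - 1)*(m + 1)*(m + 2)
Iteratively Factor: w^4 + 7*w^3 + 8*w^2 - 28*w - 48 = (w - 2)*(w^3 + 9*w^2 + 26*w + 24) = (w - 2)*(w + 3)*(w^2 + 6*w + 8) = (w - 2)*(w + 2)*(w + 3)*(w + 4)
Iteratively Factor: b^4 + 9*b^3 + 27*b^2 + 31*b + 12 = (b + 3)*(b^3 + 6*b^2 + 9*b + 4) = (b + 3)*(b + 4)*(b^2 + 2*b + 1) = (b + 1)*(b + 3)*(b + 4)*(b + 1)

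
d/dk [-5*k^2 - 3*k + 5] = -10*k - 3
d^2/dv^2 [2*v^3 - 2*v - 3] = 12*v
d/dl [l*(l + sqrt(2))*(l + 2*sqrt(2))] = 3*l^2 + 6*sqrt(2)*l + 4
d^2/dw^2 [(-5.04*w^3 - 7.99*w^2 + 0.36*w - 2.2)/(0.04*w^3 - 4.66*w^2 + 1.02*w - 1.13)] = (-1.90448*w^6 + 1.23724799999991*w^5 - 1.22260800000004*w^4 - 16.2530399999999*w^3 + 0.307860000000005*w^2 + 12.158016*w - 0.983229999999994)/(6.4e-5*w^9 - 0.022368*w^8 + 2.610768*w^7 - 102.340888*w^6 + 67.838376*w^5 - 88.4373*w^4 + 33.441132*w^3 - 21.378018*w^2 + 3.907314*w - 1.442897)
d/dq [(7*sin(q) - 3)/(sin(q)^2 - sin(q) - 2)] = (-7*sin(q)^2 + 6*sin(q) - 17)*cos(q)/(sin(q) + cos(q)^2 + 1)^2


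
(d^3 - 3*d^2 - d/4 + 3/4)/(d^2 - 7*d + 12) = (d^2 - 1/4)/(d - 4)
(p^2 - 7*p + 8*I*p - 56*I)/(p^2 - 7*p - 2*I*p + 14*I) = (p + 8*I)/(p - 2*I)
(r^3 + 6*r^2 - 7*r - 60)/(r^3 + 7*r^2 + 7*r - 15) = (r^2 + r - 12)/(r^2 + 2*r - 3)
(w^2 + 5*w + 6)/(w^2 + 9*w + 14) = (w + 3)/(w + 7)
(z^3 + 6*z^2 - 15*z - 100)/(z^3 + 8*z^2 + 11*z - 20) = (z^2 + z - 20)/(z^2 + 3*z - 4)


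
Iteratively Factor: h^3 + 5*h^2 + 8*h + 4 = (h + 2)*(h^2 + 3*h + 2) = (h + 2)^2*(h + 1)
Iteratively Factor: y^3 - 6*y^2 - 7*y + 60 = (y - 4)*(y^2 - 2*y - 15) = (y - 4)*(y + 3)*(y - 5)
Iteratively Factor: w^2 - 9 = (w - 3)*(w + 3)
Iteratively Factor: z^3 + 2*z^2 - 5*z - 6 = (z + 1)*(z^2 + z - 6) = (z + 1)*(z + 3)*(z - 2)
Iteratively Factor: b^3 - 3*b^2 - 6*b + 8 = (b - 4)*(b^2 + b - 2) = (b - 4)*(b - 1)*(b + 2)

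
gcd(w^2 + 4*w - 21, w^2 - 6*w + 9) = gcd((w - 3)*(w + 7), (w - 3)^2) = w - 3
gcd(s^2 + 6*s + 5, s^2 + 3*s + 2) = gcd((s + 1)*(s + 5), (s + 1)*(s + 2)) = s + 1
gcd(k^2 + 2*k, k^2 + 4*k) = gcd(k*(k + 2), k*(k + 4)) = k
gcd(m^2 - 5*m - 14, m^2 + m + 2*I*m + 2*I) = 1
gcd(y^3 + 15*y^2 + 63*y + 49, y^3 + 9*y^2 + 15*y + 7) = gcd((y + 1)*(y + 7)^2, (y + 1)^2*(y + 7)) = y^2 + 8*y + 7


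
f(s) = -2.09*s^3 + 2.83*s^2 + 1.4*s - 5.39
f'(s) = -6.27*s^2 + 5.66*s + 1.4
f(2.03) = -8.37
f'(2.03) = -12.95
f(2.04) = -8.50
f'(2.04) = -13.15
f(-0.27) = -5.52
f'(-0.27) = -0.59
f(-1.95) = 18.14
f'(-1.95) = -33.48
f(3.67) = -65.45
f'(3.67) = -62.28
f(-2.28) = 30.90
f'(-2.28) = -44.10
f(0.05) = -5.31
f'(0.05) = 1.67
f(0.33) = -4.69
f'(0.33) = 2.58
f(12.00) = -3192.59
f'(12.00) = -833.56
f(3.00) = -32.15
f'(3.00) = -38.05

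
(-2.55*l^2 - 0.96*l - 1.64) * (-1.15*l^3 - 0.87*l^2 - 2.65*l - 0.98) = 2.9325*l^5 + 3.3225*l^4 + 9.4787*l^3 + 6.4698*l^2 + 5.2868*l + 1.6072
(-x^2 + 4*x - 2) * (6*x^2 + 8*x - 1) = -6*x^4 + 16*x^3 + 21*x^2 - 20*x + 2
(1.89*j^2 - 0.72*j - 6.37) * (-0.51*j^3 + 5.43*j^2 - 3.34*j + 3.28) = -0.9639*j^5 + 10.6299*j^4 - 6.9735*j^3 - 25.9851*j^2 + 18.9142*j - 20.8936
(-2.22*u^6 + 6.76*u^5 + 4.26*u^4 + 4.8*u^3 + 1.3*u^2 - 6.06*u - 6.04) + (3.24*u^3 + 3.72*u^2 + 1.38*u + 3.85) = -2.22*u^6 + 6.76*u^5 + 4.26*u^4 + 8.04*u^3 + 5.02*u^2 - 4.68*u - 2.19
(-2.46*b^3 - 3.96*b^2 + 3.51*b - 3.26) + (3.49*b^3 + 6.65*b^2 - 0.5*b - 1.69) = 1.03*b^3 + 2.69*b^2 + 3.01*b - 4.95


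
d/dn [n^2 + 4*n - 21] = 2*n + 4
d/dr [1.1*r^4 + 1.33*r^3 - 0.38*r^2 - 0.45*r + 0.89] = 4.4*r^3 + 3.99*r^2 - 0.76*r - 0.45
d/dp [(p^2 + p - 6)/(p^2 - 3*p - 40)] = 2*(-2*p^2 - 34*p - 29)/(p^4 - 6*p^3 - 71*p^2 + 240*p + 1600)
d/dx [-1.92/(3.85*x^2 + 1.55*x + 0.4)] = (14.784*x + 2.976)/(3.85*x^2 + 1.55*x + 0.4)^2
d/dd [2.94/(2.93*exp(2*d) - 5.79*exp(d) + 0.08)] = (17.0226 - 17.2284*exp(d))*exp(d)/(2.93*exp(2*d) - 5.79*exp(d) + 0.08)^2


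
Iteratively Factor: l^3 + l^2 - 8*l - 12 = (l + 2)*(l^2 - l - 6) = (l + 2)^2*(l - 3)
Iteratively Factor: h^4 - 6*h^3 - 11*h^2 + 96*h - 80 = (h - 4)*(h^3 - 2*h^2 - 19*h + 20) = (h - 4)*(h - 1)*(h^2 - h - 20) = (h - 4)*(h - 1)*(h + 4)*(h - 5)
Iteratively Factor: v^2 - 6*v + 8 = (v - 4)*(v - 2)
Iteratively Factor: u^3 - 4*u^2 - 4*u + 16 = (u + 2)*(u^2 - 6*u + 8) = (u - 2)*(u + 2)*(u - 4)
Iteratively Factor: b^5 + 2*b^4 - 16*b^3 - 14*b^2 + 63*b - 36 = (b - 3)*(b^4 + 5*b^3 - b^2 - 17*b + 12) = (b - 3)*(b + 4)*(b^3 + b^2 - 5*b + 3) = (b - 3)*(b - 1)*(b + 4)*(b^2 + 2*b - 3) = (b - 3)*(b - 1)^2*(b + 4)*(b + 3)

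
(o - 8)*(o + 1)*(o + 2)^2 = o^4 - 3*o^3 - 32*o^2 - 60*o - 32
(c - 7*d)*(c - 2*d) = c^2 - 9*c*d + 14*d^2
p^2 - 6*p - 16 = (p - 8)*(p + 2)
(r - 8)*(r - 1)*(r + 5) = r^3 - 4*r^2 - 37*r + 40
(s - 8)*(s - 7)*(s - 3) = s^3 - 18*s^2 + 101*s - 168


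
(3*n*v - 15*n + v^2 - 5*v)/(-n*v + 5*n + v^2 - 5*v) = (3*n + v)/(-n + v)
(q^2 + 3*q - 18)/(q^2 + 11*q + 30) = (q - 3)/(q + 5)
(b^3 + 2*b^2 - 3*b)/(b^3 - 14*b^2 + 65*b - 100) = b*(b^2 + 2*b - 3)/(b^3 - 14*b^2 + 65*b - 100)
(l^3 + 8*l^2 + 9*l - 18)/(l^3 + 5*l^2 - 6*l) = (l + 3)/l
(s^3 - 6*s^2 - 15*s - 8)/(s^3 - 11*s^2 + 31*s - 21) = (s^3 - 6*s^2 - 15*s - 8)/(s^3 - 11*s^2 + 31*s - 21)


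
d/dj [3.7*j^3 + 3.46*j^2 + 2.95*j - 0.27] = 11.1*j^2 + 6.92*j + 2.95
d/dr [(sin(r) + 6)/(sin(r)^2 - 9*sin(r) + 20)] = (-12*sin(r) + cos(r)^2 + 73)*cos(r)/(sin(r)^2 - 9*sin(r) + 20)^2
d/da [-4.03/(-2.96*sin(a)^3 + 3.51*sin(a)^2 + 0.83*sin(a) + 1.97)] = (-35.7864*sin(a)^2 + 28.2906*sin(a) + 3.3449)*cos(a)/(-2.96*sin(a)^3 + 3.51*sin(a)^2 + 0.83*sin(a) + 1.97)^2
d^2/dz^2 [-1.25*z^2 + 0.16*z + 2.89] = -2.50000000000000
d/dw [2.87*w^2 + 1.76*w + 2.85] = 5.74*w + 1.76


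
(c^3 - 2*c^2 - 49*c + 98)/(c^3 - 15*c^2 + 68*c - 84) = (c + 7)/(c - 6)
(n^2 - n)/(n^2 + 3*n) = (n - 1)/(n + 3)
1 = 1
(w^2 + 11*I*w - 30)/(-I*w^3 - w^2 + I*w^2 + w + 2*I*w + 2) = (w^2 + 11*I*w - 30)/(-I*w^3 - w^2 + I*w^2 + w + 2*I*w + 2)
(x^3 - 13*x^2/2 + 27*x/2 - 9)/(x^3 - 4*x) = (2*x^2 - 9*x + 9)/(2*x*(x + 2))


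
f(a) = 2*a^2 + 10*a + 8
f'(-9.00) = -26.00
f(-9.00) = 80.00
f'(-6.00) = -14.00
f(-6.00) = 20.00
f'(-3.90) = -5.60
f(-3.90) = -0.58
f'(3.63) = 24.52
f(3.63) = 70.65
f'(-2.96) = -1.84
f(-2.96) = -4.08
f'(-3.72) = -4.88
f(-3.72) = -1.52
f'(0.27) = 11.08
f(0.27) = 10.85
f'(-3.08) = -2.32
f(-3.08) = -3.83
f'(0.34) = 11.36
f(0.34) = 11.63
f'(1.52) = 16.08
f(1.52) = 27.82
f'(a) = 4*a + 10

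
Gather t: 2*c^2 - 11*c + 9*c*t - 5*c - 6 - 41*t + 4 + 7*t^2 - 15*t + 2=2*c^2 - 16*c + 7*t^2 + t*(9*c - 56)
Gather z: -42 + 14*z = 14*z - 42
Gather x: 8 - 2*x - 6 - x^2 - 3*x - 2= -x^2 - 5*x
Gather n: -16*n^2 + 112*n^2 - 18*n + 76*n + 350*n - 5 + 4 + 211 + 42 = 96*n^2 + 408*n + 252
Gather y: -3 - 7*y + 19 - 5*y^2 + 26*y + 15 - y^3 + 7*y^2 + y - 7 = -y^3 + 2*y^2 + 20*y + 24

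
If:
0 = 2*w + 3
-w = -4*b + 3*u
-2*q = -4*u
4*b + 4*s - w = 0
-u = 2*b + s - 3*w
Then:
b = -111/56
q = -30/7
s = 45/28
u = -15/7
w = -3/2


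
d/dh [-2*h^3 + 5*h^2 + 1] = 2*h*(5 - 3*h)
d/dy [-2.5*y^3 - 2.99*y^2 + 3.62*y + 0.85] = -7.5*y^2 - 5.98*y + 3.62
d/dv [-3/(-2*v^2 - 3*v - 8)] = 3*(-4*v - 3)/(2*v^2 + 3*v + 8)^2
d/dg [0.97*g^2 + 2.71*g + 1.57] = 1.94*g + 2.71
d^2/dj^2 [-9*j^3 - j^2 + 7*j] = -54*j - 2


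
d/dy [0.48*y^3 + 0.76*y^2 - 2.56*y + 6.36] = 1.44*y^2 + 1.52*y - 2.56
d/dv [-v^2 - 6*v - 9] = -2*v - 6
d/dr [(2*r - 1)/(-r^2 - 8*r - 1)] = 2*(r^2 - r - 5)/(r^4 + 16*r^3 + 66*r^2 + 16*r + 1)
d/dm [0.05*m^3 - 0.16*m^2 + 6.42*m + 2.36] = 0.15*m^2 - 0.32*m + 6.42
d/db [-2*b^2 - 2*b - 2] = -4*b - 2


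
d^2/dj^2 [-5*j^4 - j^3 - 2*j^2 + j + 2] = -60*j^2 - 6*j - 4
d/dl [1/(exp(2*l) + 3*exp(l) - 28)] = (-2*exp(l) - 3)*exp(l)/(exp(2*l) + 3*exp(l) - 28)^2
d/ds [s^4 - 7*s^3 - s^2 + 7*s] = 4*s^3 - 21*s^2 - 2*s + 7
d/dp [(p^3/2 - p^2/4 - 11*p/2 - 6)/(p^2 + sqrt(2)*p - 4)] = ((2*p + sqrt(2))*(-2*p^3 + p^2 + 22*p + 24) + 2*(p^2 + sqrt(2)*p - 4)*(3*p^2 - p - 11))/(4*(p^2 + sqrt(2)*p - 4)^2)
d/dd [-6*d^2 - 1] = -12*d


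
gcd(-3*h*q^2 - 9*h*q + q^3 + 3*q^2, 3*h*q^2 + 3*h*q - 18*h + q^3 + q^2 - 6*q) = q + 3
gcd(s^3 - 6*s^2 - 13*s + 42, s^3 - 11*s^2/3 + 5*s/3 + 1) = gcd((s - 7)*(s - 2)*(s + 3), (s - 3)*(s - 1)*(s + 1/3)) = 1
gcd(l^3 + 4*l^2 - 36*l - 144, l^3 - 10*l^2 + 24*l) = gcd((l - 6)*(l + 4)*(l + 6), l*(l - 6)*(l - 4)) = l - 6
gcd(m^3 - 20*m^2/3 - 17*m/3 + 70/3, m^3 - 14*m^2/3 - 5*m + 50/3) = m^2 + m/3 - 10/3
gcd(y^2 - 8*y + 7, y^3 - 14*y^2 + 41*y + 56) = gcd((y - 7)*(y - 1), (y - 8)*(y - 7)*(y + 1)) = y - 7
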